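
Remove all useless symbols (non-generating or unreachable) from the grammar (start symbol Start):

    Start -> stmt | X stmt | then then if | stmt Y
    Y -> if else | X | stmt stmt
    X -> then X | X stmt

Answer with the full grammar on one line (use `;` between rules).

Generating nonterminals: {Start, Y}.
Reachable from Start after that: {Start, Y}.
Removed useless symbols: {X} and every production mentioning them.

Start -> stmt | then then if | stmt Y; Y -> if else | stmt stmt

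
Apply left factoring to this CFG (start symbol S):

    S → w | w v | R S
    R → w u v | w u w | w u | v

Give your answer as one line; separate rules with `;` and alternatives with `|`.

S → R S | w S'; R → v | w u R'; S' → eps | v; R' → v | w | eps

S has alternatives sharing prefix 'w': factor to S → w S' with S' → ε | v.
R has alternatives sharing prefix 'w u': factor to R → w u R' with R' → v | w | ε.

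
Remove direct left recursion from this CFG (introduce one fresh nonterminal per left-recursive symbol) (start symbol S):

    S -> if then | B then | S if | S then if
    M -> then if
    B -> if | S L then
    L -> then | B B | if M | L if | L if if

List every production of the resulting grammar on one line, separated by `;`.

S, L are directly left-recursive.
For S: α = {if, then if}, β = {if then, B then}. Rewrite as S → β S' and S' → α S' | ε.
For L: α = {if, if if}, β = {then, B B, if M}. Rewrite as L → β L' and L' → α L' | ε.

S -> if then S' | B then S'; M -> then if; B -> if | S L then; L -> then L' | B B L' | if M L'; S' -> if S' | then if S' | ε; L' -> if L' | if if L' | ε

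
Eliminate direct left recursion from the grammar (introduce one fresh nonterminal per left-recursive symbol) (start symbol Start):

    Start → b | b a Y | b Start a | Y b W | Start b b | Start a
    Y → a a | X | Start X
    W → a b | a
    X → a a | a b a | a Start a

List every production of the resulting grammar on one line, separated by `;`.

Left recursion appears on Start.
For Start: α = {b b, a}, β = {b, b a Y, b Start a, Y b W}. Rewrite as Start → β Start1 and Start1 → α Start1 | ε.

Start → b Start1 | b a Y Start1 | b Start a Start1 | Y b W Start1; Y → a a | X | Start X; W → a b | a; X → a a | a b a | a Start a; Start1 → b b Start1 | a Start1 | ε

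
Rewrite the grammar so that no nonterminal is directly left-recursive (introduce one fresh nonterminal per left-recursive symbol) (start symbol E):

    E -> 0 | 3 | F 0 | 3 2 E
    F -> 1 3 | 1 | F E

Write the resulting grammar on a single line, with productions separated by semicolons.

E -> 0 | 3 | F 0 | 3 2 E; F -> 1 3 F' | 1 F'; F' -> E F' | ε

Left recursion appears on F.
For F: α = {E}, β = {1 3, 1}. Rewrite as F → β F' and F' → α F' | ε.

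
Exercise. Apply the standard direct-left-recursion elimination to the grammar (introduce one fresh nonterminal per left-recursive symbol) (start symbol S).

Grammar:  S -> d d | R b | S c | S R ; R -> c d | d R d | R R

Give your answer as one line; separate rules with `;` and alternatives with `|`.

Directly left-recursive nonterminals: S, R.
For S: α = {c, R}, β = {d d, R b}. Rewrite as S → β S' and S' → α S' | ε.
For R: α = {R}, β = {c d, d R d}. Rewrite as R → β R' and R' → α R' | ε.

S -> d d S' | R b S'; R -> c d R' | d R d R'; S' -> c S' | R S' | ε; R' -> R R' | ε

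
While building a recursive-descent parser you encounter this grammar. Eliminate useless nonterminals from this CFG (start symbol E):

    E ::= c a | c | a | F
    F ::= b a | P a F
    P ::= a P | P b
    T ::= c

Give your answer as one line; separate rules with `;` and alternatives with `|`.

Generating nonterminals: {E, F, T}.
Reachable from E after that: {E, F}.
Removed useless symbols: {P, T} and every production mentioning them.

E ::= c a | c | a | F; F ::= b a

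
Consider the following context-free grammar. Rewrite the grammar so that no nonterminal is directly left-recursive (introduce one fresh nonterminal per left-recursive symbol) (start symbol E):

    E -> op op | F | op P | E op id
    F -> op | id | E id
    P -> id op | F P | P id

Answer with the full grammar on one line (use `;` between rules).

E -> op op E' | F E' | op P E'; F -> op | id | E id; P -> id op P' | F P P'; E' -> op id E' | eps; P' -> id P' | eps

Left recursion appears on E, P.
For E: α = {op id}, β = {op op, F, op P}. Rewrite as E → β E' and E' → α E' | ε.
For P: α = {id}, β = {id op, F P}. Rewrite as P → β P' and P' → α P' | ε.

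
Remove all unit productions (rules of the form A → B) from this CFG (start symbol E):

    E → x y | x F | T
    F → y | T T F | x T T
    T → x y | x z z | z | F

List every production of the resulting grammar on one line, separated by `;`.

Unit pairs: E ⇒* {F, T}; T ⇒* {F}.
Replace each nonterminal's rules with the union of the non-unit rules of every nonterminal it unit-derives.

E → x y | x F | y | T T F | x T T | x z z | z; F → y | T T F | x T T; T → y | T T F | x T T | x y | x z z | z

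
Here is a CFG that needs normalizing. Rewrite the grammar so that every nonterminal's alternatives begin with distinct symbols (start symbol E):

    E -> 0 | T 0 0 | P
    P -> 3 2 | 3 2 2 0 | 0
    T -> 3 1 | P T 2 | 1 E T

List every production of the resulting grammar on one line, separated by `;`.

E -> 0 | T 0 0 | P; P -> 0 | 3 2 P'; T -> 3 1 | P T 2 | 1 E T; P' -> eps | 2 0

P has alternatives sharing prefix '3 2': factor to P → 3 2 P' with P' → ε | 2 0.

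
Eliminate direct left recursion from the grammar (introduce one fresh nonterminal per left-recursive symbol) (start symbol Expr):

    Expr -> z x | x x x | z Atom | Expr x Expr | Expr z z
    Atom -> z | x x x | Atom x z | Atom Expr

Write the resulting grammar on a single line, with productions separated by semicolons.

Expr -> z x Expr1 | x x x Expr1 | z Atom Expr1; Atom -> z Atom1 | x x x Atom1; Expr1 -> x Expr Expr1 | z z Expr1 | ε; Atom1 -> x z Atom1 | Expr Atom1 | ε

Directly left-recursive nonterminals: Expr, Atom.
For Expr: α = {x Expr, z z}, β = {z x, x x x, z Atom}. Rewrite as Expr → β Expr1 and Expr1 → α Expr1 | ε.
For Atom: α = {x z, Expr}, β = {z, x x x}. Rewrite as Atom → β Atom1 and Atom1 → α Atom1 | ε.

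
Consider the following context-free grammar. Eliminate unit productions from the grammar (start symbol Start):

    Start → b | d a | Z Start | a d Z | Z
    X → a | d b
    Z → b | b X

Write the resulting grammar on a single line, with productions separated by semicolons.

Start → b | b X | d a | Z Start | a d Z; X → a | d b; Z → b | b X

Unit pairs: Start ⇒* {Z}.
Replace each nonterminal's rules with the union of the non-unit rules of every nonterminal it unit-derives.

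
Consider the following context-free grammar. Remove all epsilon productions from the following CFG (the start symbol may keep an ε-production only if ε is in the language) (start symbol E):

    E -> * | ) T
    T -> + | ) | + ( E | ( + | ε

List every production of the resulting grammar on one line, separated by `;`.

Nullable nonterminals: {T}.
ε ∉ L(G), so no ε-production is kept.
Add the nullable-subset variants: E → ) T gives ) T | ).

E -> * | ) T | ); T -> + | ) | + ( E | ( +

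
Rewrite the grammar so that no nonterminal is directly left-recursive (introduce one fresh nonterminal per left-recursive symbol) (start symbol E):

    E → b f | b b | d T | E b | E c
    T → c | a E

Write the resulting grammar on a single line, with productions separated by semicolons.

E → b f E' | b b E' | d T E'; T → c | a E; E' → b E' | c E' | ε

Left recursion appears on E.
For E: α = {b, c}, β = {b f, b b, d T}. Rewrite as E → β E' and E' → α E' | ε.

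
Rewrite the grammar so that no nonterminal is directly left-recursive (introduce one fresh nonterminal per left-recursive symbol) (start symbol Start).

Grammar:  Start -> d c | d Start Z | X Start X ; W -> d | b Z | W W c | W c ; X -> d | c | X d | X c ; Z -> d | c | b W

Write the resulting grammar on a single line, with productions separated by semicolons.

Start -> d c | d Start Z | X Start X; W -> d W1 | b Z W1; X -> d X1 | c X1; Z -> d | c | b W; W1 -> W c W1 | c W1 | eps; X1 -> d X1 | c X1 | eps

Left recursion appears on W, X.
For W: α = {W c, c}, β = {d, b Z}. Rewrite as W → β W1 and W1 → α W1 | ε.
For X: α = {d, c}, β = {d, c}. Rewrite as X → β X1 and X1 → α X1 | ε.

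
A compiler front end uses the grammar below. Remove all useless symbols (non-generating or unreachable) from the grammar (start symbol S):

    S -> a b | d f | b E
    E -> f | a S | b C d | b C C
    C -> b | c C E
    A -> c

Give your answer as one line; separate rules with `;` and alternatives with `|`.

S -> a b | d f | b E; E -> f | a S | b C d | b C C; C -> b | c C E

Generating nonterminals: {A, C, E, S}.
Reachable from S after that: {C, E, S}.
Removed useless symbols: {A} and every production mentioning them.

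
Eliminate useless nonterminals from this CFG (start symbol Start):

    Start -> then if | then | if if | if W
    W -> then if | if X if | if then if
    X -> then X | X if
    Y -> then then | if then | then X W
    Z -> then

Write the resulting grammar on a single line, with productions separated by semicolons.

Generating nonterminals: {Start, W, Y, Z}.
Reachable from Start after that: {Start, W}.
Removed useless symbols: {X, Y, Z} and every production mentioning them.

Start -> then if | then | if if | if W; W -> then if | if then if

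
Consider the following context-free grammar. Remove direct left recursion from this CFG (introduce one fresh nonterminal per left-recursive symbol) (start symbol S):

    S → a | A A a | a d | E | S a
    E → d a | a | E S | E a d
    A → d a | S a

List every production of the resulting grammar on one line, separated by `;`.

S, E are directly left-recursive.
For S: α = {a}, β = {a, A A a, a d, E}. Rewrite as S → β S' and S' → α S' | ε.
For E: α = {S, a d}, β = {d a, a}. Rewrite as E → β E' and E' → α E' | ε.

S → a S' | A A a S' | a d S' | E S'; E → d a E' | a E'; A → d a | S a; S' → a S' | eps; E' → S E' | a d E' | eps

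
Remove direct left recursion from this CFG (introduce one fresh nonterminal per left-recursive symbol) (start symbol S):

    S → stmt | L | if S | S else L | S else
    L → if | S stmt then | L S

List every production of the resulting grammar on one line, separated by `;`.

S, L are directly left-recursive.
For S: α = {else L, else}, β = {stmt, L, if S}. Rewrite as S → β S' and S' → α S' | ε.
For L: α = {S}, β = {if, S stmt then}. Rewrite as L → β L' and L' → α L' | ε.

S → stmt S' | L S' | if S S'; L → if L' | S stmt then L'; S' → else L S' | else S' | ε; L' → S L' | ε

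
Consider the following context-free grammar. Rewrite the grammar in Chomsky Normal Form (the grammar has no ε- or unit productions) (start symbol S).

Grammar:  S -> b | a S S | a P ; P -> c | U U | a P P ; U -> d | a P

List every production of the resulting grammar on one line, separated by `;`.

Introduce a nonterminal for each terminal appearing in a rule of length ≥ 2: X1 → a.
Binarize each right-hand side of length ≥ 3 by chaining fresh nonterminals (Y1, Y2, …): affected rules were S → X1 S S; P → X1 P P.

S -> b | X1 Y1 | X1 P; P -> c | U U | X1 Y2; U -> d | X1 P; X1 -> a; Y1 -> S S; Y2 -> P P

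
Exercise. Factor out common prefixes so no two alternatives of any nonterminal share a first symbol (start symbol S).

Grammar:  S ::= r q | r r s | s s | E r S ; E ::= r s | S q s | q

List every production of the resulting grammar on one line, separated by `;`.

S ::= s s | E r S | r S'; E ::= r s | S q s | q; S' ::= q | r s

S has alternatives sharing prefix 'r': factor to S → r S' with S' → q | r s.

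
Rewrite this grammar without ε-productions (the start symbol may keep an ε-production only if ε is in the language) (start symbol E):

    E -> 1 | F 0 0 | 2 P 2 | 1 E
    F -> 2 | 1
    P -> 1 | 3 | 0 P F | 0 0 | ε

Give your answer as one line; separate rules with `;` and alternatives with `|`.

The nullable symbols are {P}.
ε ∉ L(G), so no ε-production is kept.
Add the nullable-subset variants: E → 2 P 2 gives 2 P 2 | 2 2. P → 0 P F gives 0 P F | 0 F.

E -> 1 | F 0 0 | 2 P 2 | 2 2 | 1 E; F -> 2 | 1; P -> 1 | 3 | 0 P F | 0 F | 0 0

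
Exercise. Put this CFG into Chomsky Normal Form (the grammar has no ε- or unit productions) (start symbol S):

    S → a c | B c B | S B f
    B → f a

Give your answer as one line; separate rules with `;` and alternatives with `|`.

Introduce a nonterminal for each terminal appearing in a rule of length ≥ 2: X1 → a, X2 → c, X3 → f.
Binarize each right-hand side of length ≥ 3 by chaining fresh nonterminals (Y1, Y2, …): affected rules were S → B X2 B; S → S B X3.

S → X1 X2 | B Y1 | S Y2; B → X3 X1; X1 → a; X2 → c; X3 → f; Y1 → X2 B; Y2 → B X3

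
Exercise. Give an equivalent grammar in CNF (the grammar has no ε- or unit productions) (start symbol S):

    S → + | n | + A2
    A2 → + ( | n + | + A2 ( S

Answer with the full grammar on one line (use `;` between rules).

S → + | n | X1 A2; A2 → X1 X2 | X3 X1 | X1 Y1; X1 → +; X2 → (; X3 → n; Y1 → A2 Y2; Y2 → X2 S

Introduce a nonterminal for each terminal appearing in a rule of length ≥ 2: X1 → +, X2 → (, X3 → n.
Binarize each right-hand side of length ≥ 3 by chaining fresh nonterminals (Y1, Y2, …): affected rules were A2 → X1 A2 X2 S.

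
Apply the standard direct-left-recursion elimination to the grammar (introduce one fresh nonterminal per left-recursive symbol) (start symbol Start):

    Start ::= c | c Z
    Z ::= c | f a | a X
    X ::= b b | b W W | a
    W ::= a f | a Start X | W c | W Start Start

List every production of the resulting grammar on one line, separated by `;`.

Start ::= c | c Z; Z ::= c | f a | a X; X ::= b b | b W W | a; W ::= a f W1 | a Start X W1; W1 ::= c W1 | Start Start W1 | ε

Directly left-recursive nonterminal: W.
For W: α = {c, Start Start}, β = {a f, a Start X}. Rewrite as W → β W1 and W1 → α W1 | ε.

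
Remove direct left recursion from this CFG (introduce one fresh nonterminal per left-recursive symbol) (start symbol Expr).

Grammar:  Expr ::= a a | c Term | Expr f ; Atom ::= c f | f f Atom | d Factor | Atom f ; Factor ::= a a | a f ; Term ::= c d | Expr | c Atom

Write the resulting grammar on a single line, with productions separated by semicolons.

Left recursion appears on Expr, Atom.
For Expr: α = {f}, β = {a a, c Term}. Rewrite as Expr → β Expr1 and Expr1 → α Expr1 | ε.
For Atom: α = {f}, β = {c f, f f Atom, d Factor}. Rewrite as Atom → β Atom1 and Atom1 → α Atom1 | ε.

Expr ::= a a Expr1 | c Term Expr1; Atom ::= c f Atom1 | f f Atom Atom1 | d Factor Atom1; Factor ::= a a | a f; Term ::= c d | Expr | c Atom; Expr1 ::= f Expr1 | ε; Atom1 ::= f Atom1 | ε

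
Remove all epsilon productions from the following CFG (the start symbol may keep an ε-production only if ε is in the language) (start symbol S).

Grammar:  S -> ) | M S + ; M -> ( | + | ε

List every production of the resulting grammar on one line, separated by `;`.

S -> ) | M S + | S +; M -> ( | +

Nullable nonterminals: {M}.
ε ∉ L(G), so no ε-production is kept.
For each production, add variants omitting each subset of nullable occurrences: S → M S + gives M S + | S +.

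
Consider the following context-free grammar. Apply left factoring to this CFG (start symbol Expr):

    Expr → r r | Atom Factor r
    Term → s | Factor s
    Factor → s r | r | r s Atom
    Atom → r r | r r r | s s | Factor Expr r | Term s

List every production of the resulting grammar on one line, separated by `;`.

Expr → r r | Atom Factor r; Term → s | Factor s; Factor → s r | r Factor1; Atom → s s | Factor Expr r | Term s | r r Atom1; Factor1 → ε | s Atom; Atom1 → ε | r

Factor has alternatives sharing prefix 'r': factor to Factor → r Factor1 with Factor1 → ε | s Atom.
Atom has alternatives sharing prefix 'r r': factor to Atom → r r Atom1 with Atom1 → ε | r.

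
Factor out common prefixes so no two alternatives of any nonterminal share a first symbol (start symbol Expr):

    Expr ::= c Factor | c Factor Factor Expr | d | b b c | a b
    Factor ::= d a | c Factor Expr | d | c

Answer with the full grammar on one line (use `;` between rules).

Expr ::= d | b b c | a b | c Factor Expr1; Factor ::= d Factor1 | c Factor2; Expr1 ::= ε | Factor Expr; Factor1 ::= a | ε; Factor2 ::= Factor Expr | ε

Expr has alternatives sharing prefix 'c Factor': factor to Expr → c Factor Expr1 with Expr1 → ε | Factor Expr.
Factor has alternatives sharing prefix 'd': factor to Factor → d Factor1 with Factor1 → a | ε.
Factor has alternatives sharing prefix 'c': factor to Factor → c Factor2 with Factor2 → Factor Expr | ε.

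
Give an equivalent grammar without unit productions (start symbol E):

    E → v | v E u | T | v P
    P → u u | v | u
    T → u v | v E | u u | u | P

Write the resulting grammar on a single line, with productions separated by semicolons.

E → v | v E u | v P | u u | u | u v | v E; P → u u | v | u; T → u u | v | u | u v | v E

Unit pairs: E ⇒* {P, T}; T ⇒* {P}.
Replace each nonterminal's rules with the union of the non-unit rules of every nonterminal it unit-derives.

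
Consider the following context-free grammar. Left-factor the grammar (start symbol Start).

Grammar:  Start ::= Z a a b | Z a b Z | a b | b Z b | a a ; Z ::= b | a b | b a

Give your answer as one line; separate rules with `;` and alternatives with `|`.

Start has alternatives sharing prefix 'Z a': factor to Start → Z a Start1 with Start1 → a b | b Z.
Start has alternatives sharing prefix 'a': factor to Start → a Start2 with Start2 → b | a.
Z has alternatives sharing prefix 'b': factor to Z → b Z1 with Z1 → ε | a.

Start ::= b Z b | Z a Start1 | a Start2; Z ::= a b | b Z1; Start1 ::= a b | b Z; Start2 ::= b | a; Z1 ::= ε | a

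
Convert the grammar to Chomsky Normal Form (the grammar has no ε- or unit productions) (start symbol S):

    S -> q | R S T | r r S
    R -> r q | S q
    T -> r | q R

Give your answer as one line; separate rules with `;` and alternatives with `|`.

S -> q | R Y1 | X1 Y2; R -> X1 X2 | S X2; T -> r | X2 R; X1 -> r; X2 -> q; Y1 -> S T; Y2 -> X1 S

Introduce a nonterminal for each terminal appearing in a rule of length ≥ 2: X1 → r, X2 → q.
Binarize each right-hand side of length ≥ 3 by chaining fresh nonterminals (Y1, Y2, …): affected rules were S → R S T; S → X1 X1 S.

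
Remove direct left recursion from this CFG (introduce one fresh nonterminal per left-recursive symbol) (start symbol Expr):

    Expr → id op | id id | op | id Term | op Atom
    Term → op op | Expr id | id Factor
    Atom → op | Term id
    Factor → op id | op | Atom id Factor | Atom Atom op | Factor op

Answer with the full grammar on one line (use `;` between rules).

Left recursion appears on Factor.
For Factor: α = {op}, β = {op id, op, Atom id Factor, Atom Atom op}. Rewrite as Factor → β Factor1 and Factor1 → α Factor1 | ε.

Expr → id op | id id | op | id Term | op Atom; Term → op op | Expr id | id Factor; Atom → op | Term id; Factor → op id Factor1 | op Factor1 | Atom id Factor Factor1 | Atom Atom op Factor1; Factor1 → op Factor1 | eps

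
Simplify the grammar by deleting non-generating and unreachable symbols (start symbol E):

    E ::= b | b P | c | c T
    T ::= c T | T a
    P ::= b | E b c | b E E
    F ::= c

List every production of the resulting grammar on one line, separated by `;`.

E ::= b | b P | c; P ::= b | E b c | b E E

Generating nonterminals: {E, F, P}.
Reachable from E after that: {E, P}.
Removed useless symbols: {F, T} and every production mentioning them.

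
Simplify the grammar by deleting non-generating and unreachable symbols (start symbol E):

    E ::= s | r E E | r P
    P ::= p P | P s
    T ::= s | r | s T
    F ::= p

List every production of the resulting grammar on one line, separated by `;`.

Generating nonterminals: {E, F, T}.
Reachable from E after that: {E}.
Removed useless symbols: {F, P, T} and every production mentioning them.

E ::= s | r E E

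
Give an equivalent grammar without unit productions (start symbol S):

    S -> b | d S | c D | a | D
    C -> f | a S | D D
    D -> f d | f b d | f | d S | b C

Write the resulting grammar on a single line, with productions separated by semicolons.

S -> f d | f b d | f | d S | b C | b | c D | a; C -> f | a S | D D; D -> f d | f b d | f | d S | b C

Unit pairs: S ⇒* {D}.
For every A with A ⇒* B via unit rules, add B's non-unit alternatives to A; then delete every rule of the form X → Y.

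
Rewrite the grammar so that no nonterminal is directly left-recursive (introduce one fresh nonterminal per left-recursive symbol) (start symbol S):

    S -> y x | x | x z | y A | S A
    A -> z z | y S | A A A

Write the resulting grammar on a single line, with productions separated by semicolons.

S -> y x S' | x S' | x z S' | y A S'; A -> z z A' | y S A'; S' -> A S' | ε; A' -> A A A' | ε

S, A are directly left-recursive.
For S: α = {A}, β = {y x, x, x z, y A}. Rewrite as S → β S' and S' → α S' | ε.
For A: α = {A A}, β = {z z, y S}. Rewrite as A → β A' and A' → α A' | ε.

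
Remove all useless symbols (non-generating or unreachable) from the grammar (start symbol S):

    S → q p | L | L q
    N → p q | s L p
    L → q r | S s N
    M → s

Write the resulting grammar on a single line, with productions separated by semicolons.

S → q p | L | L q; N → p q | s L p; L → q r | S s N

Generating nonterminals: {L, M, N, S}.
Reachable from S after that: {L, N, S}.
Removed useless symbols: {M} and every production mentioning them.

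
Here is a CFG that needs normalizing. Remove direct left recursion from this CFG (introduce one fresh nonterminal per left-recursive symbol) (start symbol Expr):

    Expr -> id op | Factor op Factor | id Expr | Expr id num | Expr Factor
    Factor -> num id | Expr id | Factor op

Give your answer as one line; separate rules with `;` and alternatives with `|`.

Expr -> id op Expr1 | Factor op Factor Expr1 | id Expr Expr1; Factor -> num id Factor1 | Expr id Factor1; Expr1 -> id num Expr1 | Factor Expr1 | epsilon; Factor1 -> op Factor1 | epsilon

Directly left-recursive nonterminals: Expr, Factor.
For Expr: α = {id num, Factor}, β = {id op, Factor op Factor, id Expr}. Rewrite as Expr → β Expr1 and Expr1 → α Expr1 | ε.
For Factor: α = {op}, β = {num id, Expr id}. Rewrite as Factor → β Factor1 and Factor1 → α Factor1 | ε.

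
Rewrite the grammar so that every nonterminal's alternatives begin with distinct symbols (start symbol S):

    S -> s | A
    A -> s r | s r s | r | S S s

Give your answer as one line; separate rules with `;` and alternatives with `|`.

S -> s | A; A -> r | S S s | s r A'; A' -> eps | s

A has alternatives sharing prefix 's r': factor to A → s r A' with A' → ε | s.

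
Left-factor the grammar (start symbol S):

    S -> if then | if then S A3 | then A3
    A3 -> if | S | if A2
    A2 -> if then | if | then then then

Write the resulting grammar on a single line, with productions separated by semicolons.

S has alternatives sharing prefix 'if then': factor to S → if then S' with S' → ε | S A3.
A3 has alternatives sharing prefix 'if': factor to A3 → if A3' with A3' → ε | A2.
A2 has alternatives sharing prefix 'if': factor to A2 → if A2' with A2' → then | ε.

S -> then A3 | if then S'; A3 -> S | if A3'; A2 -> then then then | if A2'; S' -> ε | S A3; A3' -> ε | A2; A2' -> then | ε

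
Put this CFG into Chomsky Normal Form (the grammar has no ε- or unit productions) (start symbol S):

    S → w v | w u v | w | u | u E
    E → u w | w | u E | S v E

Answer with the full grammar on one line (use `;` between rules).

Introduce a nonterminal for each terminal appearing in a rule of length ≥ 2: X1 → w, X2 → v, X3 → u.
Binarize each right-hand side of length ≥ 3 by chaining fresh nonterminals (Y1, Y2, …): affected rules were S → X1 X3 X2; E → S X2 E.

S → X1 X2 | X1 Y1 | w | u | X3 E; E → X3 X1 | w | X3 E | S Y2; X1 → w; X2 → v; X3 → u; Y1 → X3 X2; Y2 → X2 E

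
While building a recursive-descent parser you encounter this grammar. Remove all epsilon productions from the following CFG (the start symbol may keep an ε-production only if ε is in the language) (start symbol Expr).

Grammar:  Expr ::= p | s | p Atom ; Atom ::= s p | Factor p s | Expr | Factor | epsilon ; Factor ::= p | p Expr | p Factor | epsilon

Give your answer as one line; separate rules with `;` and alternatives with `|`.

The nullable symbols are {Atom, Factor}.
ε ∉ L(G), so no ε-production is kept.
Add the nullable-subset variants: Atom → Factor p s gives Factor p s | p s.

Expr ::= p | s | p Atom; Atom ::= s p | Factor p s | p s | Expr | Factor; Factor ::= p | p Expr | p Factor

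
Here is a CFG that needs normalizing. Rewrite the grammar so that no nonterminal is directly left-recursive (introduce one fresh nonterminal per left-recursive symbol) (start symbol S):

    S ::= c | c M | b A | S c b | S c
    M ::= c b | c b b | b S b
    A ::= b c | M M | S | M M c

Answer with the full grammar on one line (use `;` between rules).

S ::= c S' | c M S' | b A S'; M ::= c b | c b b | b S b; A ::= b c | M M | S | M M c; S' ::= c b S' | c S' | ε

Directly left-recursive nonterminal: S.
For S: α = {c b, c}, β = {c, c M, b A}. Rewrite as S → β S' and S' → α S' | ε.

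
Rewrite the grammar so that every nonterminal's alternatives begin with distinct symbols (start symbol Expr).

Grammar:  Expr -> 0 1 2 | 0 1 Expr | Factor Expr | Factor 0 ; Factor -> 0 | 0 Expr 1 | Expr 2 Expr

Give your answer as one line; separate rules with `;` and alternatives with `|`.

Expr has alternatives sharing prefix '0 1': factor to Expr → 0 1 Expr1 with Expr1 → 2 | Expr.
Expr has alternatives sharing prefix 'Factor': factor to Expr → Factor Expr2 with Expr2 → Expr | 0.
Factor has alternatives sharing prefix '0': factor to Factor → 0 Factor1 with Factor1 → ε | Expr 1.

Expr -> 0 1 Expr1 | Factor Expr2; Factor -> Expr 2 Expr | 0 Factor1; Expr1 -> 2 | Expr; Expr2 -> Expr | 0; Factor1 -> eps | Expr 1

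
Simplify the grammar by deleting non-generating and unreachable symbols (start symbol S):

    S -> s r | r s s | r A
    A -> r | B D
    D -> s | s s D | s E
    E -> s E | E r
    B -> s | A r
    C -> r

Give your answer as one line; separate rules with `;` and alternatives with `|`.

S -> s r | r s s | r A; A -> r | B D; D -> s | s s D; B -> s | A r

Generating nonterminals: {A, B, C, D, S}.
Reachable from S after that: {A, B, D, S}.
Removed useless symbols: {C, E} and every production mentioning them.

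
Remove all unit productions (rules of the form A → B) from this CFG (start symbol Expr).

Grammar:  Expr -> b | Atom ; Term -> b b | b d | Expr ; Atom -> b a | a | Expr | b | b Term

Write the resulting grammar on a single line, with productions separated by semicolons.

Unit pairs: Atom ⇒* {Expr}; Expr ⇒* {Atom}; Term ⇒* {Atom, Expr}.
For each unit pair (A, B), copy every non-unit production of B to A, then drop all unit productions.

Expr -> b a | a | b | b Term; Term -> b b | b d | b a | a | b | b Term; Atom -> b a | a | b | b Term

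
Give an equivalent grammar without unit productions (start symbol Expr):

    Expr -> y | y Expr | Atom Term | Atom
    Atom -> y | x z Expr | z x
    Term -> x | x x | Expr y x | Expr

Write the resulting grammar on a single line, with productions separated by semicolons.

Unit pairs: Expr ⇒* {Atom}; Term ⇒* {Atom, Expr}.
For every A with A ⇒* B via unit rules, add B's non-unit alternatives to A; then delete every rule of the form X → Y.

Expr -> y | x z Expr | z x | y Expr | Atom Term; Atom -> y | x z Expr | z x; Term -> x | x x | Expr y x | y | x z Expr | z x | y Expr | Atom Term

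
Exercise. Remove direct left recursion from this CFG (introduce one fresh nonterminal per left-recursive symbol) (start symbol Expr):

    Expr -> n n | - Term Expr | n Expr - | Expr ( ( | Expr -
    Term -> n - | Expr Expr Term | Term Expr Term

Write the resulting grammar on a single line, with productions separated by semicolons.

Expr -> n n Expr1 | - Term Expr Expr1 | n Expr - Expr1; Term -> n - Term1 | Expr Expr Term Term1; Expr1 -> ( ( Expr1 | - Expr1 | epsilon; Term1 -> Expr Term Term1 | epsilon

Left recursion appears on Expr, Term.
For Expr: α = {( (, -}, β = {n n, - Term Expr, n Expr -}. Rewrite as Expr → β Expr1 and Expr1 → α Expr1 | ε.
For Term: α = {Expr Term}, β = {n -, Expr Expr Term}. Rewrite as Term → β Term1 and Term1 → α Term1 | ε.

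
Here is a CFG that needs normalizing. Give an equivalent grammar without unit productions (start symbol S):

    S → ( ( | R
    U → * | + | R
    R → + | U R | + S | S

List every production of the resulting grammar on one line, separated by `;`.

S → ( ( | + | U R | + S; U → * | + | ( ( | U R | + S; R → ( ( | + | U R | + S

Unit pairs: R ⇒* {S}; S ⇒* {R}; U ⇒* {R, S}.
For each unit pair (A, B), copy every non-unit production of B to A, then drop all unit productions.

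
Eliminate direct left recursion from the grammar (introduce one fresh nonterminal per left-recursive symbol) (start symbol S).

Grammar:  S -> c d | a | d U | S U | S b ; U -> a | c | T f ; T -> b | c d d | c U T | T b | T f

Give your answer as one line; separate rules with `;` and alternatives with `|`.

Directly left-recursive nonterminals: S, T.
For S: α = {U, b}, β = {c d, a, d U}. Rewrite as S → β S' and S' → α S' | ε.
For T: α = {b, f}, β = {b, c d d, c U T}. Rewrite as T → β T' and T' → α T' | ε.

S -> c d S' | a S' | d U S'; U -> a | c | T f; T -> b T' | c d d T' | c U T T'; S' -> U S' | b S' | ε; T' -> b T' | f T' | ε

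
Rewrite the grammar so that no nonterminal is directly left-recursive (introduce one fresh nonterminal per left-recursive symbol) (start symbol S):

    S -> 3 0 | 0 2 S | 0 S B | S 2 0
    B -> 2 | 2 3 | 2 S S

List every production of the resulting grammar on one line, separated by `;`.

S is directly left-recursive.
For S: α = {2 0}, β = {3 0, 0 2 S, 0 S B}. Rewrite as S → β S' and S' → α S' | ε.

S -> 3 0 S' | 0 2 S S' | 0 S B S'; B -> 2 | 2 3 | 2 S S; S' -> 2 0 S' | ε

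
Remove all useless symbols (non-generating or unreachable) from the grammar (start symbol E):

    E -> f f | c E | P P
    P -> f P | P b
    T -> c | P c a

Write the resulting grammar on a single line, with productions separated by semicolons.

E -> f f | c E

Generating nonterminals: {E, T}.
Reachable from E after that: {E}.
Removed useless symbols: {P, T} and every production mentioning them.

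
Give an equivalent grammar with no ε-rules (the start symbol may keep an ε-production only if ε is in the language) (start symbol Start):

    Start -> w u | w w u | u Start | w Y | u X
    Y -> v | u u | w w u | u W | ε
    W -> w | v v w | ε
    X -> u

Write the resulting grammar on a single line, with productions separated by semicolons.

Start -> w u | w w u | u Start | w Y | w | u X; Y -> v | u u | w w u | u W | u; W -> w | v v w; X -> u

Nullable set = {W, Y}.
ε ∉ L(G), so no ε-production is kept.
For each production, add variants omitting each subset of nullable occurrences: Start → w Y gives w Y | w. Y → u W gives u W | u.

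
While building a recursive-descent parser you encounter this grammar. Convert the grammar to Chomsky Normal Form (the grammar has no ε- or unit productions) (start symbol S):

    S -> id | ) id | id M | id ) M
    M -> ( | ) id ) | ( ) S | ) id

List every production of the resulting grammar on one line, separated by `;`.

S -> id | X1 X2 | X2 M | X2 Y1; M -> ( | X1 Y2 | X3 Y3 | X1 X2; X1 -> ); X2 -> id; X3 -> (; Y1 -> X1 M; Y2 -> X2 X1; Y3 -> X1 S

Introduce a nonterminal for each terminal appearing in a rule of length ≥ 2: X1 → ), X2 → id, X3 → (.
Binarize each right-hand side of length ≥ 3 by chaining fresh nonterminals (Y1, Y2, …): affected rules were S → X2 X1 M; M → X1 X2 X1; M → X3 X1 S.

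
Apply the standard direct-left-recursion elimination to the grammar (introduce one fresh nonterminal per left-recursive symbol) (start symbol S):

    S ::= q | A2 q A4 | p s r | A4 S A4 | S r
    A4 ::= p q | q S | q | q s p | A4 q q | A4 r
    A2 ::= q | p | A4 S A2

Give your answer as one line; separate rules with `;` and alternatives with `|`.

S ::= q S' | A2 q A4 S' | p s r S' | A4 S A4 S'; A4 ::= p q A4' | q S A4' | q A4' | q s p A4'; A2 ::= q | p | A4 S A2; S' ::= r S' | ε; A4' ::= q q A4' | r A4' | ε

Left recursion appears on S, A4.
For S: α = {r}, β = {q, A2 q A4, p s r, A4 S A4}. Rewrite as S → β S' and S' → α S' | ε.
For A4: α = {q q, r}, β = {p q, q S, q, q s p}. Rewrite as A4 → β A4' and A4' → α A4' | ε.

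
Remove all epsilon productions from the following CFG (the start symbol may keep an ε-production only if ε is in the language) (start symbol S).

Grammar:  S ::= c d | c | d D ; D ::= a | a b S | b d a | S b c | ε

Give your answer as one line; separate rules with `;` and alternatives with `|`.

S ::= c d | c | d D | d; D ::= a | a b S | b d a | S b c

The nullable symbols are {D}.
ε ∉ L(G), so no ε-production is kept.
Expand every rule over subsets of its nullable positions: S → d D gives d D | d.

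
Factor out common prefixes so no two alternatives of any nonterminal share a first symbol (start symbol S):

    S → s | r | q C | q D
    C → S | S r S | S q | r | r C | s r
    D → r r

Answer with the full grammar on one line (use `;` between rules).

S has alternatives sharing prefix 'q': factor to S → q S' with S' → C | D.
C has alternatives sharing prefix 'S': factor to C → S C' with C' → ε | r S | q.
C has alternatives sharing prefix 'r': factor to C → r C'' with C'' → ε | C.

S → s | r | q S'; C → s r | S C' | r C''; D → r r; S' → C | D; C' → ε | r S | q; C'' → ε | C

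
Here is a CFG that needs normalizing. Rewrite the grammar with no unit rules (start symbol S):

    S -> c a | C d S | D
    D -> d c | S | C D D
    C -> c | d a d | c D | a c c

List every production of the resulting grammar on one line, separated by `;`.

S -> d c | C D D | c a | C d S; D -> c a | C d S | d c | C D D; C -> c | d a d | c D | a c c

Unit pairs: D ⇒* {S}; S ⇒* {D}.
For each unit pair (A, B), copy every non-unit production of B to A, then drop all unit productions.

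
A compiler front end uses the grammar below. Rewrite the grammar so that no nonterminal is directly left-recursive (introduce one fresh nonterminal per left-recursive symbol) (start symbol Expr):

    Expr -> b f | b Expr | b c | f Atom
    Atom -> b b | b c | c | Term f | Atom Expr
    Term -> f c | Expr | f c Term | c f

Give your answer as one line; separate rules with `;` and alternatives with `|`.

Directly left-recursive nonterminal: Atom.
For Atom: α = {Expr}, β = {b b, b c, c, Term f}. Rewrite as Atom → β Atom1 and Atom1 → α Atom1 | ε.

Expr -> b f | b Expr | b c | f Atom; Atom -> b b Atom1 | b c Atom1 | c Atom1 | Term f Atom1; Term -> f c | Expr | f c Term | c f; Atom1 -> Expr Atom1 | ε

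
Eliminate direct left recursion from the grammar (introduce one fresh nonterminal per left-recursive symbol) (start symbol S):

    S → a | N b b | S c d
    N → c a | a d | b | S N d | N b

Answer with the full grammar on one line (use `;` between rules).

Left recursion appears on S, N.
For S: α = {c d}, β = {a, N b b}. Rewrite as S → β S' and S' → α S' | ε.
For N: α = {b}, β = {c a, a d, b, S N d}. Rewrite as N → β N' and N' → α N' | ε.

S → a S' | N b b S'; N → c a N' | a d N' | b N' | S N d N'; S' → c d S' | ε; N' → b N' | ε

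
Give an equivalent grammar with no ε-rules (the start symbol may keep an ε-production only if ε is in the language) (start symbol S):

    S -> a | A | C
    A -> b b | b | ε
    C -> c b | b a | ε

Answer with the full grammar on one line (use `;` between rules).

S -> a | A | C | ε; A -> b b | b; C -> c b | b a

Nullable nonterminals: {A, C, S}.
ε ∈ L(G) since S is nullable, so keep S → ε.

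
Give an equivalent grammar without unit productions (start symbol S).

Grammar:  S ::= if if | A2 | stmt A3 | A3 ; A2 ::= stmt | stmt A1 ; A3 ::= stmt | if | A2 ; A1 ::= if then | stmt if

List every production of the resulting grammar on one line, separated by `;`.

S ::= stmt | stmt A1 | if if | stmt A3 | if; A2 ::= stmt | stmt A1; A3 ::= stmt | stmt A1 | if; A1 ::= if then | stmt if

Unit pairs: A3 ⇒* {A2}; S ⇒* {A2, A3}.
For each unit pair (A, B), copy every non-unit production of B to A, then drop all unit productions.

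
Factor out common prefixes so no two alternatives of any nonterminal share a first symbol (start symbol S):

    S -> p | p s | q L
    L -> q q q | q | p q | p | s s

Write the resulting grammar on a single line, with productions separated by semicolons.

S has alternatives sharing prefix 'p': factor to S → p S' with S' → ε | s.
L has alternatives sharing prefix 'q': factor to L → q L' with L' → q q | ε.
L has alternatives sharing prefix 'p': factor to L → p L'' with L'' → q | ε.

S -> q L | p S'; L -> s s | q L' | p L''; S' -> epsilon | s; L' -> q q | epsilon; L'' -> q | epsilon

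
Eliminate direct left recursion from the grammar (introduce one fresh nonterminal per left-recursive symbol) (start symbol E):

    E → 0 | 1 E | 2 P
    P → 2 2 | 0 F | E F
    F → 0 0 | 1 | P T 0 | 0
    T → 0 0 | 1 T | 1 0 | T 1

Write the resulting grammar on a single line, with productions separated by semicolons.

E → 0 | 1 E | 2 P; P → 2 2 | 0 F | E F; F → 0 0 | 1 | P T 0 | 0; T → 0 0 T' | 1 T T' | 1 0 T'; T' → 1 T' | ε

T is directly left-recursive.
For T: α = {1}, β = {0 0, 1 T, 1 0}. Rewrite as T → β T' and T' → α T' | ε.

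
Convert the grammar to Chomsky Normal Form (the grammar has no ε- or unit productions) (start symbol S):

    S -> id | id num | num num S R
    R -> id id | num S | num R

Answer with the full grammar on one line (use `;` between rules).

S -> id | X1 X2 | X2 Y1; R -> X1 X1 | X2 S | X2 R; X1 -> id; X2 -> num; Y1 -> X2 Y2; Y2 -> S R

Introduce a nonterminal for each terminal appearing in a rule of length ≥ 2: X1 → id, X2 → num.
Binarize each right-hand side of length ≥ 3 by chaining fresh nonterminals (Y1, Y2, …): affected rules were S → X2 X2 S R.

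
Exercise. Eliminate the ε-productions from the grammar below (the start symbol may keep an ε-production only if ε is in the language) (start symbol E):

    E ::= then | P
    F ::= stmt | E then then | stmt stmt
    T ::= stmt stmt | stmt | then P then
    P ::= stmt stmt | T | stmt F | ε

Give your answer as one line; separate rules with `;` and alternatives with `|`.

The nullable symbols are {E, P}.
ε ∈ L(G) since E is nullable, so keep E → ε.
Expand every rule over subsets of its nullable positions: F → E then then gives E then then | then then. T → then P then gives then P then | then then.

E ::= then | P | ε; F ::= stmt | E then then | then then | stmt stmt; T ::= stmt stmt | stmt | then P then | then then; P ::= stmt stmt | T | stmt F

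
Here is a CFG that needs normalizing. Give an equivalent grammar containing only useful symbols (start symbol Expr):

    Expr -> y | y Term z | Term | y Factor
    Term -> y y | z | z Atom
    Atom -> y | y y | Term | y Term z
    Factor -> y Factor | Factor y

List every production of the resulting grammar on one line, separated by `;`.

Generating nonterminals: {Atom, Expr, Term}.
Reachable from Expr after that: {Atom, Expr, Term}.
Removed useless symbols: {Factor} and every production mentioning them.

Expr -> y | y Term z | Term; Term -> y y | z | z Atom; Atom -> y | y y | Term | y Term z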